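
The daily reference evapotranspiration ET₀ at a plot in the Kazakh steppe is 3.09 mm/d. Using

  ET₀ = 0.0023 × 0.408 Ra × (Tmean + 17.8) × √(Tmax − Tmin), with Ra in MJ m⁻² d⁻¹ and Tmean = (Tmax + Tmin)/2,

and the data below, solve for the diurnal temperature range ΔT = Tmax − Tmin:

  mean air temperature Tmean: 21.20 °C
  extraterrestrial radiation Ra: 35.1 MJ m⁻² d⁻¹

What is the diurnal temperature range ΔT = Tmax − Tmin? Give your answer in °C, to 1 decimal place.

√ΔT = ET₀ / [0.0023 × 0.408 × Ra × (Tmean+17.8)] = 3.09 / (0.0023 × 14.3208 × 39.00) = 2.4055
ΔT = 2.4055² = 5.786 °C

5.8 °C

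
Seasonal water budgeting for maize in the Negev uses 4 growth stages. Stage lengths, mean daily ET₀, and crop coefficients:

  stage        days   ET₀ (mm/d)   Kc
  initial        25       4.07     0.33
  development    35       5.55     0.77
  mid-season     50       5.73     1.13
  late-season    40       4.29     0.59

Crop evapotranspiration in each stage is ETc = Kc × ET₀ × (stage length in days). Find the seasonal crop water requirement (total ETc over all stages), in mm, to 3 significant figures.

608 mm

initial: 0.33 × 4.07 × 25 = 33.58 mm
development: 0.77 × 5.55 × 35 = 149.57 mm
mid-season: 1.13 × 5.73 × 50 = 323.75 mm
late-season: 0.59 × 4.29 × 40 = 101.24 mm
Seasonal total = 608.14 mm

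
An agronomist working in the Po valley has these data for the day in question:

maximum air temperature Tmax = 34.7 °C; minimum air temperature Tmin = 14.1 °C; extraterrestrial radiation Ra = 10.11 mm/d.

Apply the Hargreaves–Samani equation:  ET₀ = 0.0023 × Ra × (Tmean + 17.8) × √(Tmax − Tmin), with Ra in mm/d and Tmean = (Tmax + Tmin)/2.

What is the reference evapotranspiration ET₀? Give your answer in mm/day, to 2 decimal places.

4.45 mm/day

Tmean = (34.7 + 14.1)/2 = 24.40 °C
ET₀ = 0.0023 × 10.11 × (24.40 + 17.8) × √20.6 = 0.0023 × 10.11 × 42.20 × 4.5387 = 4.4537 mm/d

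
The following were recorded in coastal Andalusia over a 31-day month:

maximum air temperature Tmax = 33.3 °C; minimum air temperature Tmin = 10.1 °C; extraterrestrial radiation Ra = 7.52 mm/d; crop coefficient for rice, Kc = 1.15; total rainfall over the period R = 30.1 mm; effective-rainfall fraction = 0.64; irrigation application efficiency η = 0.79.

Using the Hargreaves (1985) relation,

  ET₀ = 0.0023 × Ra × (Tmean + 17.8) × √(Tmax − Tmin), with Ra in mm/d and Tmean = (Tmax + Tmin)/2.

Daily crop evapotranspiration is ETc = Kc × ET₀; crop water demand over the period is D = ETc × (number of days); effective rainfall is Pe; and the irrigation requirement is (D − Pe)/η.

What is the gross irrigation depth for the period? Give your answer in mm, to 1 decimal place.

124.1 mm

Tmean = (33.3 + 10.1)/2 = 21.70 °C
ET₀ = 0.0023 × 7.52 × (21.70 + 17.8) × √23.2 = 0.0023 × 7.52 × 39.50 × 4.8166 = 3.2907 mm/d
ETc = Kc × ET₀ = 1.15 × 3.2907 = 3.7843 mm/d
Crop demand D = ETc × 31 d = 3.7843 × 31 = 117.313 mm
Pe = 0.64 × 30.1 = 19.264 mm
D − Pe = 117.313 − 19.264 = 98.049 mm
Gross irrigation = 98.049 / 0.79 = 124.113 mm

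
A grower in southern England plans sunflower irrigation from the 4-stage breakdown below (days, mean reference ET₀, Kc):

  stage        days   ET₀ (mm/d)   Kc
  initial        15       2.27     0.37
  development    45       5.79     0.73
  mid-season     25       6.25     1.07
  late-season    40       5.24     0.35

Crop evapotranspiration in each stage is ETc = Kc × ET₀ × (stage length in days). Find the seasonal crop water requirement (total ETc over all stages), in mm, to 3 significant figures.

443 mm

initial: 0.37 × 2.27 × 15 = 12.60 mm
development: 0.73 × 5.79 × 45 = 190.20 mm
mid-season: 1.07 × 6.25 × 25 = 167.19 mm
late-season: 0.35 × 5.24 × 40 = 73.36 mm
Seasonal total = 443.35 mm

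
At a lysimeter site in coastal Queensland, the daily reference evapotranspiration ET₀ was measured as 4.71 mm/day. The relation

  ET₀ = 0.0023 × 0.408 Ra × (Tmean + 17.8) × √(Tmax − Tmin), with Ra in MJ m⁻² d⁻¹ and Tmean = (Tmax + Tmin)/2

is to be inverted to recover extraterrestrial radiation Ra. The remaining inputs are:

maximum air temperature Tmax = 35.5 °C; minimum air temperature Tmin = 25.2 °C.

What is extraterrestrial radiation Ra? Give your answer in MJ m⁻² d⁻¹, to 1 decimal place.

32.5 MJ m⁻² d⁻¹

Tmean = (35.5+25.2)/2 = 30.35 °C; ΔT = 10.3
Ra = ET₀ / [0.0023 × 0.408 × (Tmean+17.8) × √ΔT]
   = 4.71 / (0.0023 × 0.408 × 48.15 × 3.2094) = 32.480 MJ m⁻² d⁻¹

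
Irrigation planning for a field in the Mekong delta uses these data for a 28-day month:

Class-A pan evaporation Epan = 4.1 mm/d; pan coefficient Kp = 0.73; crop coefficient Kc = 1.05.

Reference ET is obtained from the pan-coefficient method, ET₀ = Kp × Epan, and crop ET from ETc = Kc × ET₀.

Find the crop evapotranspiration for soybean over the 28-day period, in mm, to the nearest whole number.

ET₀ = 0.73 × 4.1 = 2.9930 mm/d
ETc = Kc × ET₀ = 1.05 × 2.9930 = 3.1427 mm/d
Over 28 days: 3.1427 × 28 = 87.996 mm

88 mm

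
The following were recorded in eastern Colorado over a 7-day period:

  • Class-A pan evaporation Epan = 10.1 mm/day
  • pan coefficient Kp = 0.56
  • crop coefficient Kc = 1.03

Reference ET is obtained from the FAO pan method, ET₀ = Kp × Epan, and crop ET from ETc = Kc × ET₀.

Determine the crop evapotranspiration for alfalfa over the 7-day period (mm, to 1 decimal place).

ET₀ = 0.56 × 10.1 = 5.6560 mm/d
ETc = Kc × ET₀ = 1.03 × 5.6560 = 5.8257 mm/d
Over 7 days: 5.8257 × 7 = 40.780 mm

40.8 mm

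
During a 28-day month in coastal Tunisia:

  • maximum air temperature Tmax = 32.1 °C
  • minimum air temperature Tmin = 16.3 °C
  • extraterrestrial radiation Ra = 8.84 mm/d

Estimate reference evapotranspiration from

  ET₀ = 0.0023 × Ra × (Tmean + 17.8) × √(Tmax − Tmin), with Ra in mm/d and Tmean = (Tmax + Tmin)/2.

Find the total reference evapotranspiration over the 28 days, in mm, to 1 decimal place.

95.0 mm

Tmean = (32.1 + 16.3)/2 = 24.20 °C
ET₀ = 0.0023 × 8.84 × (24.20 + 17.8) × √15.8 = 0.0023 × 8.84 × 42.00 × 3.9749 = 3.3943 mm/d
Over 28 days: 3.3943 × 28 = 95.040 mm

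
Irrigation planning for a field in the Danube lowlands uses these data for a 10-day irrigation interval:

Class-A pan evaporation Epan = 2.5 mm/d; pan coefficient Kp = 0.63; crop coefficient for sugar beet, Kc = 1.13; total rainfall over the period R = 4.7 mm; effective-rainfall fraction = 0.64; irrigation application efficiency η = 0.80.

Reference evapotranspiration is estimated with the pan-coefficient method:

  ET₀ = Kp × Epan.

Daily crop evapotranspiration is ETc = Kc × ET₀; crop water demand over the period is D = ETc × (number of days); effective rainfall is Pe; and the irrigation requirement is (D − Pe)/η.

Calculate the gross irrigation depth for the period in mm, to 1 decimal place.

ET₀ = 0.63 × 2.5 = 1.5750 mm/d
ETc = Kc × ET₀ = 1.13 × 1.5750 = 1.7798 mm/d
Crop demand D = ETc × 10 d = 1.7798 × 10 = 17.798 mm
Pe = 0.64 × 4.7 = 3.008 mm
D − Pe = 17.798 − 3.008 = 14.790 mm
Gross irrigation = 14.790 / 0.80 = 18.488 mm

18.5 mm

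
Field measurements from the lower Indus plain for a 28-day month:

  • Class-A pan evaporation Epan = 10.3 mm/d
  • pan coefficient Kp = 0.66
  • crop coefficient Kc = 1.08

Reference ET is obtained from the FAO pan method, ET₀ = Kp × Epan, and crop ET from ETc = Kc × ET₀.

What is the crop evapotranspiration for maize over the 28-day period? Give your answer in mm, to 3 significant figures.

206 mm

ET₀ = 0.66 × 10.3 = 6.7980 mm/d
ETc = Kc × ET₀ = 1.08 × 6.7980 = 7.3418 mm/d
Over 28 days: 7.3418 × 28 = 205.570 mm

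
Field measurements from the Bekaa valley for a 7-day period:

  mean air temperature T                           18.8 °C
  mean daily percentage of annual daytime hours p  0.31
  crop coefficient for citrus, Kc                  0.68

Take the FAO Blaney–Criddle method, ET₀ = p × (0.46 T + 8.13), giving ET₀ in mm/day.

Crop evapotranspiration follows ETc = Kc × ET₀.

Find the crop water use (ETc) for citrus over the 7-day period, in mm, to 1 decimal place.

ET₀ = 0.31 × (0.46 × 18.8 + 8.13) = 0.31 × 16.778 = 5.2012 mm/d
ETc = Kc × ET₀ = 0.68 × 5.2012 = 3.5368 mm/d
Over 7 days: 3.5368 × 7 = 24.758 mm

24.8 mm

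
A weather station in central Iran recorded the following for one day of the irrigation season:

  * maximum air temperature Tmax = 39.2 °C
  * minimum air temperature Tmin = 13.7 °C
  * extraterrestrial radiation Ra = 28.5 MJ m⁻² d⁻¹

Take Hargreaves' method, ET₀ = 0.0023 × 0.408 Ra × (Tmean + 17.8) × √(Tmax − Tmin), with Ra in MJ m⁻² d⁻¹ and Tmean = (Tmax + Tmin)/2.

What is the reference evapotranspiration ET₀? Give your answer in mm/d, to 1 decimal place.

6.0 mm/d

Tmean = (39.2 + 13.7)/2 = 26.45 °C
0.408 Ra = 0.408 × 28.5 = 11.6280 mm/d equivalent
ET₀ = 0.0023 × 11.6280 × (26.45 + 17.8) × √25.5 = 0.0023 × 11.6280 × 44.25 × 5.0498 = 5.9761 mm/d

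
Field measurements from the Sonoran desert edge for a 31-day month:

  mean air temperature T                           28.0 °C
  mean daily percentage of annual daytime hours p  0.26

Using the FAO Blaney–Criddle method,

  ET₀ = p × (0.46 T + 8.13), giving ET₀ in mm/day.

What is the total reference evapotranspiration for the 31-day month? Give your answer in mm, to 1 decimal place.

ET₀ = 0.26 × (0.46 × 28.0 + 8.13) = 0.26 × 21.010 = 5.4626 mm/d
Monthly total = 5.4626 × 31 = 169.341 mm

169.3 mm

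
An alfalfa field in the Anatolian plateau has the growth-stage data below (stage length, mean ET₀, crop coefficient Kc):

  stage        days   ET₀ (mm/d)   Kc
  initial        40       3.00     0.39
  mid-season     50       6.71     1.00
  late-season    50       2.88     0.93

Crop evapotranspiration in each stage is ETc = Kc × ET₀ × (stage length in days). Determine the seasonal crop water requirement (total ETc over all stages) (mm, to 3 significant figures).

initial: 0.39 × 3.00 × 40 = 46.80 mm
mid-season: 1.00 × 6.71 × 50 = 335.50 mm
late-season: 0.93 × 2.88 × 50 = 133.92 mm
Seasonal total = 516.22 mm

516 mm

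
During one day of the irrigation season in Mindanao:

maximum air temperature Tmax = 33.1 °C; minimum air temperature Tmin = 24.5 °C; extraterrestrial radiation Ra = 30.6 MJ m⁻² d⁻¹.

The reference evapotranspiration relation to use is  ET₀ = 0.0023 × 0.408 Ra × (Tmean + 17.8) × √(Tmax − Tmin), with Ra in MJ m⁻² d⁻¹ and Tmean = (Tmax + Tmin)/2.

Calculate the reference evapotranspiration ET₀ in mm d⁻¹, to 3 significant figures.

Tmean = (33.1 + 24.5)/2 = 28.80 °C
0.408 Ra = 0.408 × 30.6 = 12.4848 mm/d equivalent
ET₀ = 0.0023 × 12.4848 × (28.80 + 17.8) × √8.6 = 0.0023 × 12.4848 × 46.60 × 2.9326 = 3.9242 mm/d

3.92 mm d⁻¹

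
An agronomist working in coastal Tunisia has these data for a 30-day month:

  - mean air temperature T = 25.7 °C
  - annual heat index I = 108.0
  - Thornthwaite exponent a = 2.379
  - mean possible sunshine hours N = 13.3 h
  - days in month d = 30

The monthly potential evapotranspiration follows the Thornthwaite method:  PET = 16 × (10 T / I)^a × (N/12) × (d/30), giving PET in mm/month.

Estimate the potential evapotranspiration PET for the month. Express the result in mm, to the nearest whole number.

139 mm

10T/I = 10 × 25.7 / 108.0 = 2.3796
(10T/I)^a = 2.3796^2.379 = 7.8651
Uncorrected PET = 16 × 7.8651 = 125.842 mm
Correction = (N/12)(d/30) = (13.3/12)(30/30) = 1.1083
PET = 125.842 × 1.1083 = 139.471 mm/month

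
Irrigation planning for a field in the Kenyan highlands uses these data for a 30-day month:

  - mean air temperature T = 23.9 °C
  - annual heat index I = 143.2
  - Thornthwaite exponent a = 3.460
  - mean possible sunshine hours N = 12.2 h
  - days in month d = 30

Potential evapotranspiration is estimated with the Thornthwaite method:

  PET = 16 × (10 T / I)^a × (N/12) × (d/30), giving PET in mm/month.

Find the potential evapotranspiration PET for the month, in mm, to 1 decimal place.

10T/I = 10 × 23.9 / 143.2 = 1.6690
(10T/I)^a = 1.6690^3.460 = 5.8844
Uncorrected PET = 16 × 5.8844 = 94.150 mm
Correction = (N/12)(d/30) = (12.2/12)(30/30) = 1.0167
PET = 94.150 × 1.0167 = 95.722 mm/month

95.7 mm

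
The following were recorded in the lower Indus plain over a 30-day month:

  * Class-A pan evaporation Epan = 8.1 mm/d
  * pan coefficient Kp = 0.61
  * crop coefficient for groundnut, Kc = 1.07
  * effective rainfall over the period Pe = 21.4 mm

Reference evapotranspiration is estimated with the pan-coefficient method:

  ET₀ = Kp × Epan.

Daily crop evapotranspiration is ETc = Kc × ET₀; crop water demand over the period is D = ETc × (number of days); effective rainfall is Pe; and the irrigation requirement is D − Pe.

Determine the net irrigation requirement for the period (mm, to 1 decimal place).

137.2 mm

ET₀ = 0.61 × 8.1 = 4.9410 mm/d
ETc = Kc × ET₀ = 1.07 × 4.9410 = 5.2869 mm/d
Crop demand D = ETc × 30 d = 5.2869 × 30 = 158.607 mm
D − Pe = 158.607 − 21.4 = 137.207 mm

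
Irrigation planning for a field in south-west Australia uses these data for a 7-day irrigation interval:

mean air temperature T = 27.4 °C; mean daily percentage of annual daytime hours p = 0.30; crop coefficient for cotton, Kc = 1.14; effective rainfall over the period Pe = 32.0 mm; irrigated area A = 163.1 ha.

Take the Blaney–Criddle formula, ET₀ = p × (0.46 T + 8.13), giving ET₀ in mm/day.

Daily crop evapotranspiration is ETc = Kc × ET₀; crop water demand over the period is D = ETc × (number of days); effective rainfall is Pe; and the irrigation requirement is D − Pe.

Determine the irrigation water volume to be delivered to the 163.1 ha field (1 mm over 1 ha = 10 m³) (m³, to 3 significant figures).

ET₀ = 0.30 × (0.46 × 27.4 + 8.13) = 0.30 × 20.734 = 6.2202 mm/d
ETc = Kc × ET₀ = 1.14 × 6.2202 = 7.0910 mm/d
Crop demand D = ETc × 7 d = 7.0910 × 7 = 49.637 mm
D − Pe = 49.637 − 32.0 = 17.637 mm
Volume = 17.637 mm × 163.1 ha × 10 = 28765.9 m³

28800 m³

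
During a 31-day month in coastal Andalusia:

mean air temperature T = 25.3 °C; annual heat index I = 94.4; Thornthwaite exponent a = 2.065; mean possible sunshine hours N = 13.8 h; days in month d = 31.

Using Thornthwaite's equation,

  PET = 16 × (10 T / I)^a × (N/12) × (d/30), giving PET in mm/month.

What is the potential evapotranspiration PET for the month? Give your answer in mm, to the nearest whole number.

146 mm

10T/I = 10 × 25.3 / 94.4 = 2.6801
(10T/I)^a = 2.6801^2.065 = 7.6583
Uncorrected PET = 16 × 7.6583 = 122.533 mm
Correction = (N/12)(d/30) = (13.8/12)(31/30) = 1.1883
PET = 122.533 × 1.1883 = 145.606 mm/month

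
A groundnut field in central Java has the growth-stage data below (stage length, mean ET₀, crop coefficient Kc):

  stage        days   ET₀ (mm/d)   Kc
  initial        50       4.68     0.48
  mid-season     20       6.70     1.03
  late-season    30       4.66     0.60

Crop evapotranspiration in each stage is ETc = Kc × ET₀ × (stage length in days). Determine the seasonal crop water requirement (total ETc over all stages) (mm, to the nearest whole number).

initial: 0.48 × 4.68 × 50 = 112.32 mm
mid-season: 1.03 × 6.70 × 20 = 138.02 mm
late-season: 0.60 × 4.66 × 30 = 83.88 mm
Seasonal total = 334.22 mm

334 mm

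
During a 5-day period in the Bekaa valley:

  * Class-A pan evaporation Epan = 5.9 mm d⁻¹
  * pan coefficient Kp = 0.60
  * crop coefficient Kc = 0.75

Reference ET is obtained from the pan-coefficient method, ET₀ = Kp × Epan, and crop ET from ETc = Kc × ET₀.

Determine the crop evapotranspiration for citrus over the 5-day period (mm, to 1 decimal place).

ET₀ = 0.60 × 5.9 = 3.5400 mm/d
ETc = Kc × ET₀ = 0.75 × 3.5400 = 2.6550 mm/d
Over 5 days: 2.6550 × 5 = 13.275 mm

13.3 mm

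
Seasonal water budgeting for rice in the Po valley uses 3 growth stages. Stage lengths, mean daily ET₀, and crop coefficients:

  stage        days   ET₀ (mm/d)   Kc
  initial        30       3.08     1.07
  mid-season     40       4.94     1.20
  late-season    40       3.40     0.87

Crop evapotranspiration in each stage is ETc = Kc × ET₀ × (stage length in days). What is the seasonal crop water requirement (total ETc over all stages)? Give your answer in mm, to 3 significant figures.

454 mm

initial: 1.07 × 3.08 × 30 = 98.87 mm
mid-season: 1.20 × 4.94 × 40 = 237.12 mm
late-season: 0.87 × 3.40 × 40 = 118.32 mm
Seasonal total = 454.31 mm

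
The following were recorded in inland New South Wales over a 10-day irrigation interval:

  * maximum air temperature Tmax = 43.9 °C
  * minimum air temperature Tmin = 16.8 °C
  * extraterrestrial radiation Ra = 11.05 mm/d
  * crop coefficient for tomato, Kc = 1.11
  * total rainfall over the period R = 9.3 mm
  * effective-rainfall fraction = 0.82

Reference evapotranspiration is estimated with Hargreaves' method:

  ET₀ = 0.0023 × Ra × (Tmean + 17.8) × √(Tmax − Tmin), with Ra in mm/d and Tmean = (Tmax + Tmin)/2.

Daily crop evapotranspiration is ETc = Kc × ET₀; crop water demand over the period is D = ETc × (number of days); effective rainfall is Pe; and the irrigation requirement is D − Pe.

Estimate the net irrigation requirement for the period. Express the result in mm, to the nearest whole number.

Tmean = (43.9 + 16.8)/2 = 30.35 °C
ET₀ = 0.0023 × 11.05 × (30.35 + 17.8) × √27.1 = 0.0023 × 11.05 × 48.15 × 5.2058 = 6.3705 mm/d
ETc = Kc × ET₀ = 1.11 × 6.3705 = 7.0713 mm/d
Crop demand D = ETc × 10 d = 7.0713 × 10 = 70.713 mm
Pe = 0.82 × 9.3 = 7.626 mm
D − Pe = 70.713 − 7.626 = 63.087 mm

63 mm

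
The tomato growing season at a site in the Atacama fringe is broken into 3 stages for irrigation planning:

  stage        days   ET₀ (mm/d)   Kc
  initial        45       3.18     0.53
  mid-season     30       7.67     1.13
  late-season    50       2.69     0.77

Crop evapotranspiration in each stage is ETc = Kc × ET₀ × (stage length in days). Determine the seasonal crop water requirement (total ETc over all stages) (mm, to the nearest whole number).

439 mm

initial: 0.53 × 3.18 × 45 = 75.84 mm
mid-season: 1.13 × 7.67 × 30 = 260.01 mm
late-season: 0.77 × 2.69 × 50 = 103.57 mm
Seasonal total = 439.42 mm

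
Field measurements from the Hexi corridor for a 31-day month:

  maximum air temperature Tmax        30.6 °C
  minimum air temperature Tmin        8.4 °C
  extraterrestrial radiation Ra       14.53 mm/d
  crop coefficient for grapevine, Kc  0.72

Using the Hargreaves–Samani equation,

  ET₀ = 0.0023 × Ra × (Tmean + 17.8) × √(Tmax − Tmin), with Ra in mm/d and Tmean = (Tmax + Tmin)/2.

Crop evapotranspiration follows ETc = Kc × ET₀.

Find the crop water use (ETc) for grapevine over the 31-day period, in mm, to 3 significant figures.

Tmean = (30.6 + 8.4)/2 = 19.50 °C
ET₀ = 0.0023 × 14.53 × (19.50 + 17.8) × √22.2 = 0.0023 × 14.53 × 37.30 × 4.7117 = 5.8733 mm/d
ETc = Kc × ET₀ = 0.72 × 5.8733 = 4.2288 mm/d
Over 31 days: 4.2288 × 31 = 131.093 mm

131 mm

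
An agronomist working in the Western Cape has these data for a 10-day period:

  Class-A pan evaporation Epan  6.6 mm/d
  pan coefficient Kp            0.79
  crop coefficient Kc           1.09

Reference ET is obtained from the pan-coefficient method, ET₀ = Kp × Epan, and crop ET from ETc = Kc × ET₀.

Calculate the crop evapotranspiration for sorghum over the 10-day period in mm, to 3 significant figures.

ET₀ = 0.79 × 6.6 = 5.2140 mm/d
ETc = Kc × ET₀ = 1.09 × 5.2140 = 5.6833 mm/d
Over 10 days: 5.6833 × 10 = 56.833 mm

56.8 mm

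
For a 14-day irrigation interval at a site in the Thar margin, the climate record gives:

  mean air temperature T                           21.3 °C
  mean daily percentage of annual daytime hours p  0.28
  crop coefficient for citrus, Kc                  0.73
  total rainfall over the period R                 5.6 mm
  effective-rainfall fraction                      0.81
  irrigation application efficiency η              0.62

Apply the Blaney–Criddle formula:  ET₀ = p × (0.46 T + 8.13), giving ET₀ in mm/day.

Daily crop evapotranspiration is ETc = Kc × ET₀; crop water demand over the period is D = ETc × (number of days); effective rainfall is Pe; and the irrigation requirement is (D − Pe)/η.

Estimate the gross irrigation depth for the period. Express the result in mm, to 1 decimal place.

75.4 mm

ET₀ = 0.28 × (0.46 × 21.3 + 8.13) = 0.28 × 17.928 = 5.0198 mm/d
ETc = Kc × ET₀ = 0.73 × 5.0198 = 3.6645 mm/d
Crop demand D = ETc × 14 d = 3.6645 × 14 = 51.303 mm
Pe = 0.81 × 5.6 = 4.536 mm
D − Pe = 51.303 − 4.536 = 46.767 mm
Gross irrigation = 46.767 / 0.62 = 75.431 mm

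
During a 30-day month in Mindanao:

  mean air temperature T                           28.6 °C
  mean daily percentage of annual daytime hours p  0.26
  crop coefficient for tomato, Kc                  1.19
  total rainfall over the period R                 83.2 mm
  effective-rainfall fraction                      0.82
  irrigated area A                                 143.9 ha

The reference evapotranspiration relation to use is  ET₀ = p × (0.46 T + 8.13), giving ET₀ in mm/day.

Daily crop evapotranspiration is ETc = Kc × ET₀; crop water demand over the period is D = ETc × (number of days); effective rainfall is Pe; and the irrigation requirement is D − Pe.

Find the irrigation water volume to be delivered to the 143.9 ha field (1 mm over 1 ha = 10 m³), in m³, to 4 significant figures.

186100 m³

ET₀ = 0.26 × (0.46 × 28.6 + 8.13) = 0.26 × 21.286 = 5.5344 mm/d
ETc = Kc × ET₀ = 1.19 × 5.5344 = 6.5859 mm/d
Crop demand D = ETc × 30 d = 6.5859 × 30 = 197.577 mm
Pe = 0.82 × 83.2 = 68.224 mm
D − Pe = 197.577 − 68.224 = 129.353 mm
Volume = 129.353 mm × 143.9 ha × 10 = 186139.0 m³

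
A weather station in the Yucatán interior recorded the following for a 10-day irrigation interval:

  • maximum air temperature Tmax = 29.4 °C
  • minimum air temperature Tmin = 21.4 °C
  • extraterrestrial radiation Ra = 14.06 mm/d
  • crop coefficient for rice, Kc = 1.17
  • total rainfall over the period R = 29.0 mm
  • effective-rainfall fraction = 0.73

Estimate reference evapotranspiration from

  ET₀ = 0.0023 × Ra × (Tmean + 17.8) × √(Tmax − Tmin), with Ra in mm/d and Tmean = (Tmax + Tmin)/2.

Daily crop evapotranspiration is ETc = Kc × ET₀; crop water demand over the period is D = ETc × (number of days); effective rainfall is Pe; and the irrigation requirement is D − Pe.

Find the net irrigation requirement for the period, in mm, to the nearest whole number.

25 mm

Tmean = (29.4 + 21.4)/2 = 25.40 °C
ET₀ = 0.0023 × 14.06 × (25.40 + 17.8) × √8.0 = 0.0023 × 14.06 × 43.20 × 2.8284 = 3.9513 mm/d
ETc = Kc × ET₀ = 1.17 × 3.9513 = 4.6230 mm/d
Crop demand D = ETc × 10 d = 4.6230 × 10 = 46.230 mm
Pe = 0.73 × 29.0 = 21.170 mm
D − Pe = 46.230 − 21.170 = 25.060 mm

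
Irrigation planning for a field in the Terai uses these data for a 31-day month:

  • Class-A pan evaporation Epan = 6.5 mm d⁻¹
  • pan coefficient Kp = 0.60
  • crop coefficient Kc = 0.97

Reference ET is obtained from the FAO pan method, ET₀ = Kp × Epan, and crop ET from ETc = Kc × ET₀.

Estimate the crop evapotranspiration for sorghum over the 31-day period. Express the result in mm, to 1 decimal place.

117.3 mm

ET₀ = 0.60 × 6.5 = 3.9000 mm/d
ETc = Kc × ET₀ = 0.97 × 3.9000 = 3.7830 mm/d
Over 31 days: 3.7830 × 31 = 117.273 mm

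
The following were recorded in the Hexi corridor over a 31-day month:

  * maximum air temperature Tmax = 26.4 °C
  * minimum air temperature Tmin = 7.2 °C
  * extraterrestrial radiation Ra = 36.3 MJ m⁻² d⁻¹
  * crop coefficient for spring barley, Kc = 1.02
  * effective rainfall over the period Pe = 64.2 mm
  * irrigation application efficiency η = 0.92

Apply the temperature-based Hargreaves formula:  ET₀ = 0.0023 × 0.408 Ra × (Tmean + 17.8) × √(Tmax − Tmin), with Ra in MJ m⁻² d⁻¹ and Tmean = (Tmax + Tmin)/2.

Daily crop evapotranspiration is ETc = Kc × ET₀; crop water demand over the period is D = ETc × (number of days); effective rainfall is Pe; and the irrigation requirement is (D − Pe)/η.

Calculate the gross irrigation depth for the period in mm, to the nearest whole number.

108 mm

Tmean = (26.4 + 7.2)/2 = 16.80 °C
0.408 Ra = 0.408 × 36.3 = 14.8104 mm/d equivalent
ET₀ = 0.0023 × 14.8104 × (16.80 + 17.8) × √19.2 = 0.0023 × 14.8104 × 34.60 × 4.3818 = 5.1644 mm/d
ETc = Kc × ET₀ = 1.02 × 5.1644 = 5.2677 mm/d
Crop demand D = ETc × 31 d = 5.2677 × 31 = 163.299 mm
D − Pe = 163.299 − 64.2 = 99.099 mm
Gross irrigation = 99.099 / 0.92 = 107.716 mm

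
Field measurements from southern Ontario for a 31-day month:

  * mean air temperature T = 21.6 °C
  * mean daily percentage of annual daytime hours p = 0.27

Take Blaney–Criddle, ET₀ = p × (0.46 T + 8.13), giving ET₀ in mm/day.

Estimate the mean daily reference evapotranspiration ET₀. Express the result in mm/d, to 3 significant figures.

ET₀ = 0.27 × (0.46 × 21.6 + 8.13) = 0.27 × 18.066 = 4.8778 mm/d

4.88 mm/d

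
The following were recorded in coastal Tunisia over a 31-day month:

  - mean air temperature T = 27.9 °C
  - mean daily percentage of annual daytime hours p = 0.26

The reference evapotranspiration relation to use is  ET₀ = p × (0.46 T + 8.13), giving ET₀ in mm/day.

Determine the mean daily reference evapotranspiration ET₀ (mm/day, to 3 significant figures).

5.45 mm/day

ET₀ = 0.26 × (0.46 × 27.9 + 8.13) = 0.26 × 20.964 = 5.4506 mm/d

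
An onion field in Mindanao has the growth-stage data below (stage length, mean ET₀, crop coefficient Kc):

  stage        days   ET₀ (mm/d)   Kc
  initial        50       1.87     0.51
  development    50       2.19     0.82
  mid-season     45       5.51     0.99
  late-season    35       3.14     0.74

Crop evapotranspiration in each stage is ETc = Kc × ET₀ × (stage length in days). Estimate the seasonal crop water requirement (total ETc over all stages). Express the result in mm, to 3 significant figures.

464 mm

initial: 0.51 × 1.87 × 50 = 47.69 mm
development: 0.82 × 2.19 × 50 = 89.79 mm
mid-season: 0.99 × 5.51 × 45 = 245.47 mm
late-season: 0.74 × 3.14 × 35 = 81.33 mm
Seasonal total = 464.28 mm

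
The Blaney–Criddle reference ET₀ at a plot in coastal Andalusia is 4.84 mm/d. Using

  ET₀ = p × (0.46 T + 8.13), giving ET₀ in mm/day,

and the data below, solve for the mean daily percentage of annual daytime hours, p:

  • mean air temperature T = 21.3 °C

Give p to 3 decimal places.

p = ET₀ / (0.46 T + 8.13) = 4.84 / (0.46 × 21.3 + 8.13) = 4.84 / 17.928 = 0.2700

0.270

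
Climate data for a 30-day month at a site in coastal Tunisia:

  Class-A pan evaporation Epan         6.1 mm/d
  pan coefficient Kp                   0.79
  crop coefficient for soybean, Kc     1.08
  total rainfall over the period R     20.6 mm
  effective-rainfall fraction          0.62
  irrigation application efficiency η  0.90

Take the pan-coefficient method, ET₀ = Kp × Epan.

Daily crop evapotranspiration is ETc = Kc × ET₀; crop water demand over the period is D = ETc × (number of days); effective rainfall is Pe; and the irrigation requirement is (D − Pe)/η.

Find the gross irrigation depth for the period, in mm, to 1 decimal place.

ET₀ = 0.79 × 6.1 = 4.8190 mm/d
ETc = Kc × ET₀ = 1.08 × 4.8190 = 5.2045 mm/d
Crop demand D = ETc × 30 d = 5.2045 × 30 = 156.135 mm
Pe = 0.62 × 20.6 = 12.772 mm
D − Pe = 156.135 − 12.772 = 143.363 mm
Gross irrigation = 143.363 / 0.90 = 159.292 mm

159.3 mm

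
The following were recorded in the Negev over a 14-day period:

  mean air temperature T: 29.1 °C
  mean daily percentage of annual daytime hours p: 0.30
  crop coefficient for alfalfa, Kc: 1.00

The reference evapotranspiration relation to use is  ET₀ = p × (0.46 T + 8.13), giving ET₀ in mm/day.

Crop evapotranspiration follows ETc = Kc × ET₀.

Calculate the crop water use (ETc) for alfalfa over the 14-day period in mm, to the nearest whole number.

90 mm

ET₀ = 0.30 × (0.46 × 29.1 + 8.13) = 0.30 × 21.516 = 6.4548 mm/d
ETc = Kc × ET₀ = 1.00 × 6.4548 = 6.4548 mm/d
Over 14 days: 6.4548 × 14 = 90.367 mm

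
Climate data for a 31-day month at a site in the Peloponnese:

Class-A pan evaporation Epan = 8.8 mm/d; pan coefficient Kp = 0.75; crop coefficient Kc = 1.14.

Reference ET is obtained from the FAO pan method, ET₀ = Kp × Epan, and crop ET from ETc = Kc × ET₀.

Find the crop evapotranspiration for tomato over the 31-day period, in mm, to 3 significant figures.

233 mm

ET₀ = 0.75 × 8.8 = 6.6000 mm/d
ETc = Kc × ET₀ = 1.14 × 6.6000 = 7.5240 mm/d
Over 31 days: 7.5240 × 31 = 233.244 mm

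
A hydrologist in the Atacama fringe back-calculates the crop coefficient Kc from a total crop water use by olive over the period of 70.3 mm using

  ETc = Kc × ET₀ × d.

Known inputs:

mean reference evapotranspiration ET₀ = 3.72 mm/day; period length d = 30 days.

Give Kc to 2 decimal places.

0.63

ETc = Kc × ET₀ × d  ⇒  Kc = ETc / (ET₀ × d)
Kc = 70.3 / (3.72 × 30) = 70.3 / 111.60 = 0.6299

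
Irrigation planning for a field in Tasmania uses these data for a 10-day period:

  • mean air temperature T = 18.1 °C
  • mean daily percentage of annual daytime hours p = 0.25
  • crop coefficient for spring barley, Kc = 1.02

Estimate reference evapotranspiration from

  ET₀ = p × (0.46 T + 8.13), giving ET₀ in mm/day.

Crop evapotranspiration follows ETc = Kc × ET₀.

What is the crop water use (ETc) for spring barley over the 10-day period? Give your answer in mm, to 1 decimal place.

ET₀ = 0.25 × (0.46 × 18.1 + 8.13) = 0.25 × 16.456 = 4.1140 mm/d
ETc = Kc × ET₀ = 1.02 × 4.1140 = 4.1963 mm/d
Over 10 days: 4.1963 × 10 = 41.963 mm

42.0 mm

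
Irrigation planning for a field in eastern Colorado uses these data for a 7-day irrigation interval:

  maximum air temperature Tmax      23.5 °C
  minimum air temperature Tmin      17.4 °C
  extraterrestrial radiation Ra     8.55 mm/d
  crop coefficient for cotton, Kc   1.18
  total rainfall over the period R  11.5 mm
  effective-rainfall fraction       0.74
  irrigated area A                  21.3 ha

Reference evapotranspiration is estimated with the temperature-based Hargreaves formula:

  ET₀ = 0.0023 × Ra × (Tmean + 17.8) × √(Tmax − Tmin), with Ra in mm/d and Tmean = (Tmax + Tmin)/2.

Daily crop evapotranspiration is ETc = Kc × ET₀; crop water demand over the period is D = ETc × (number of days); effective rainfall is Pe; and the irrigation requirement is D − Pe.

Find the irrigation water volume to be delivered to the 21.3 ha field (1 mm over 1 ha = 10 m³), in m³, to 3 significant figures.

1460 m³

Tmean = (23.5 + 17.4)/2 = 20.45 °C
ET₀ = 0.0023 × 8.55 × (20.45 + 17.8) × √6.1 = 0.0023 × 8.55 × 38.25 × 2.4698 = 1.8577 mm/d
ETc = Kc × ET₀ = 1.18 × 1.8577 = 2.1921 mm/d
Crop demand D = ETc × 7 d = 2.1921 × 7 = 15.345 mm
Pe = 0.74 × 11.5 = 8.510 mm
D − Pe = 15.345 − 8.510 = 6.835 mm
Volume = 6.835 mm × 21.3 ha × 10 = 1455.9 m³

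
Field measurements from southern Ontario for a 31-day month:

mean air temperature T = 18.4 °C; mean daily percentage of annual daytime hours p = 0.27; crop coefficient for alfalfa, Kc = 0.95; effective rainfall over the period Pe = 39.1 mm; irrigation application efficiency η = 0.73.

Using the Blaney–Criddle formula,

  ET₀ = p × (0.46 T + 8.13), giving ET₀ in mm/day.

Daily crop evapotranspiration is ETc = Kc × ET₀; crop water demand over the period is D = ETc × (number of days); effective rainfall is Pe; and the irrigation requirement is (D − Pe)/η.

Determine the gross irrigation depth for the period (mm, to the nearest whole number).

127 mm

ET₀ = 0.27 × (0.46 × 18.4 + 8.13) = 0.27 × 16.594 = 4.4804 mm/d
ETc = Kc × ET₀ = 0.95 × 4.4804 = 4.2564 mm/d
Crop demand D = ETc × 31 d = 4.2564 × 31 = 131.948 mm
D − Pe = 131.948 − 39.1 = 92.848 mm
Gross irrigation = 92.848 / 0.73 = 127.189 mm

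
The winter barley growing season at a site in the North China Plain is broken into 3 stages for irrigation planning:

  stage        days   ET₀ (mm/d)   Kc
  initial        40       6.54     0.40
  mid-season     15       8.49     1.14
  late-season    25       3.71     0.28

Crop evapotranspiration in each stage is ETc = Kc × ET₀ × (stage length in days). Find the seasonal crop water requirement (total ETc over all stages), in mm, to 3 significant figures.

276 mm

initial: 0.40 × 6.54 × 40 = 104.64 mm
mid-season: 1.14 × 8.49 × 15 = 145.18 mm
late-season: 0.28 × 3.71 × 25 = 25.97 mm
Seasonal total = 275.79 mm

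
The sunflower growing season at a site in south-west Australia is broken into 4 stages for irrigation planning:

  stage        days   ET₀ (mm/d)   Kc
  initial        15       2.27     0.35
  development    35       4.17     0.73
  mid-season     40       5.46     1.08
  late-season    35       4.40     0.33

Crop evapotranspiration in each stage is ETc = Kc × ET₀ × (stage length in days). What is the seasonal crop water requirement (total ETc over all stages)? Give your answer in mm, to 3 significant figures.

initial: 0.35 × 2.27 × 15 = 11.92 mm
development: 0.73 × 4.17 × 35 = 106.54 mm
mid-season: 1.08 × 5.46 × 40 = 235.87 mm
late-season: 0.33 × 4.40 × 35 = 50.82 mm
Seasonal total = 405.15 mm

405 mm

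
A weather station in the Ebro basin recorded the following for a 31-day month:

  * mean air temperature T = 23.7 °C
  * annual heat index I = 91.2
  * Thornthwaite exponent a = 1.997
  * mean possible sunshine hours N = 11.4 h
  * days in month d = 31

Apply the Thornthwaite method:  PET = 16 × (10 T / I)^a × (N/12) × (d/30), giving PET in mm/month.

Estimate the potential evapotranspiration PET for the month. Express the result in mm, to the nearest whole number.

10T/I = 10 × 23.7 / 91.2 = 2.5987
(10T/I)^a = 2.5987^1.997 = 6.7339
Uncorrected PET = 16 × 6.7339 = 107.742 mm
Correction = (N/12)(d/30) = (11.4/12)(31/30) = 0.9817
PET = 107.742 × 0.9817 = 105.770 mm/month

106 mm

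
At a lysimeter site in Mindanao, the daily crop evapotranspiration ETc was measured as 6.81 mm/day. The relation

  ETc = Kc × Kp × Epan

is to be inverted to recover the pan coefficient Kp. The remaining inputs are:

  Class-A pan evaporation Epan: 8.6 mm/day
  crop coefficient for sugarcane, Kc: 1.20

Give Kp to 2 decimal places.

0.66

ETc = Kc × Kp × Epan  ⇒  Kp = ETc / (Kc × Epan)
Kp = 6.81 / (1.20 × 8.6) = 6.81 / 10.320 = 0.6599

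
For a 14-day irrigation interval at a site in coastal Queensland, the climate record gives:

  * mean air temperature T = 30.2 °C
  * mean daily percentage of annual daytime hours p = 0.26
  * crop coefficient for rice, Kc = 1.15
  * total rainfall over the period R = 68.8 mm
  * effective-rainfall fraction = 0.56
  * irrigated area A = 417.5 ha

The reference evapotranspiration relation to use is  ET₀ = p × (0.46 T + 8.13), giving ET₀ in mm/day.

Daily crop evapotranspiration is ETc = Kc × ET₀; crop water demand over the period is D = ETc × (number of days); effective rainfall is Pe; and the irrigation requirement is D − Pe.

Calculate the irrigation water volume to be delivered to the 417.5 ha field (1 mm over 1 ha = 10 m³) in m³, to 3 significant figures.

224000 m³

ET₀ = 0.26 × (0.46 × 30.2 + 8.13) = 0.26 × 22.022 = 5.7257 mm/d
ETc = Kc × ET₀ = 1.15 × 5.7257 = 6.5846 mm/d
Crop demand D = ETc × 14 d = 6.5846 × 14 = 92.184 mm
Pe = 0.56 × 68.8 = 38.528 mm
D − Pe = 92.184 − 38.528 = 53.656 mm
Volume = 53.656 mm × 417.5 ha × 10 = 224013.8 m³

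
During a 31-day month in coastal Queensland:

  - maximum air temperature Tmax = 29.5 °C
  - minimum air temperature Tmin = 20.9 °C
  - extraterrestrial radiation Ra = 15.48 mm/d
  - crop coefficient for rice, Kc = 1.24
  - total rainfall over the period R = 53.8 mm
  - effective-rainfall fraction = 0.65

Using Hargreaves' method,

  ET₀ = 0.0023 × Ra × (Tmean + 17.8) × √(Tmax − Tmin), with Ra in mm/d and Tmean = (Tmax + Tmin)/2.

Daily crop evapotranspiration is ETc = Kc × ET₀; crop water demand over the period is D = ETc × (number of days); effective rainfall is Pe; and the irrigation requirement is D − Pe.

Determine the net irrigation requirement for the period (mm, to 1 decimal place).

Tmean = (29.5 + 20.9)/2 = 25.20 °C
ET₀ = 0.0023 × 15.48 × (25.20 + 17.8) × √8.6 = 0.0023 × 15.48 × 43.00 × 2.9326 = 4.4897 mm/d
ETc = Kc × ET₀ = 1.24 × 4.4897 = 5.5672 mm/d
Crop demand D = ETc × 31 d = 5.5672 × 31 = 172.583 mm
Pe = 0.65 × 53.8 = 34.970 mm
D − Pe = 172.583 − 34.970 = 137.613 mm

137.6 mm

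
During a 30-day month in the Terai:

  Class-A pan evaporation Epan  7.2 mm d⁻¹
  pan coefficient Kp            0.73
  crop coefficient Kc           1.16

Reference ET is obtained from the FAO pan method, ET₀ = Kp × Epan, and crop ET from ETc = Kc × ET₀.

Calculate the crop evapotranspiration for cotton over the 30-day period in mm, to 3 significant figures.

183 mm

ET₀ = 0.73 × 7.2 = 5.2560 mm/d
ETc = Kc × ET₀ = 1.16 × 5.2560 = 6.0970 mm/d
Over 30 days: 6.0970 × 30 = 182.910 mm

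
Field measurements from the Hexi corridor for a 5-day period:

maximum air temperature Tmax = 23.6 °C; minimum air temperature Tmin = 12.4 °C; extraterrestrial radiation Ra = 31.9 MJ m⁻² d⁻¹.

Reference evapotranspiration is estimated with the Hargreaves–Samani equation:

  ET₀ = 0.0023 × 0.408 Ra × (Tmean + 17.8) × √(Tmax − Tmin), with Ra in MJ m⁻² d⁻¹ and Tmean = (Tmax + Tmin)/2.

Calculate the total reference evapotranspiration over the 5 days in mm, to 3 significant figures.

Tmean = (23.6 + 12.4)/2 = 18.00 °C
0.408 Ra = 0.408 × 31.9 = 13.0152 mm/d equivalent
ET₀ = 0.0023 × 13.0152 × (18.00 + 17.8) × √11.2 = 0.0023 × 13.0152 × 35.80 × 3.3466 = 3.5865 mm/d
Over 5 days: 3.5865 × 5 = 17.933 mm

17.9 mm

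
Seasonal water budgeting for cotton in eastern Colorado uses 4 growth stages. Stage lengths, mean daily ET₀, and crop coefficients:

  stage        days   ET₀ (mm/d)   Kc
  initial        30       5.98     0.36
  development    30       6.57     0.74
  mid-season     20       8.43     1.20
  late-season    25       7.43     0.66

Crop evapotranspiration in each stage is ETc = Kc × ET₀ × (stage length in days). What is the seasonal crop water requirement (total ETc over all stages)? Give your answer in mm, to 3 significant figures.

initial: 0.36 × 5.98 × 30 = 64.58 mm
development: 0.74 × 6.57 × 30 = 145.85 mm
mid-season: 1.20 × 8.43 × 20 = 202.32 mm
late-season: 0.66 × 7.43 × 25 = 122.60 mm
Seasonal total = 535.35 mm

535 mm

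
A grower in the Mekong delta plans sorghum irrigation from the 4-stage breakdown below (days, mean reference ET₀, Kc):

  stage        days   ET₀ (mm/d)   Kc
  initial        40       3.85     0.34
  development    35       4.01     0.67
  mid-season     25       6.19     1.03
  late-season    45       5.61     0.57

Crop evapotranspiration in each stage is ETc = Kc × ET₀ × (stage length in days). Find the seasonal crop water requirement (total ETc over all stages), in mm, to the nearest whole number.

450 mm

initial: 0.34 × 3.85 × 40 = 52.36 mm
development: 0.67 × 4.01 × 35 = 94.03 mm
mid-season: 1.03 × 6.19 × 25 = 159.39 mm
late-season: 0.57 × 5.61 × 45 = 143.90 mm
Seasonal total = 449.68 mm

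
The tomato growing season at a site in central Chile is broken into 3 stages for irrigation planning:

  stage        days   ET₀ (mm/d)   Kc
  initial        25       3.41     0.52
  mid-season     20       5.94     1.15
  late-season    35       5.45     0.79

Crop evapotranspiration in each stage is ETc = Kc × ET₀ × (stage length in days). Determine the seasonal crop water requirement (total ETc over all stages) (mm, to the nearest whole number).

initial: 0.52 × 3.41 × 25 = 44.33 mm
mid-season: 1.15 × 5.94 × 20 = 136.62 mm
late-season: 0.79 × 5.45 × 35 = 150.69 mm
Seasonal total = 331.64 mm

332 mm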